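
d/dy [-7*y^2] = -14*y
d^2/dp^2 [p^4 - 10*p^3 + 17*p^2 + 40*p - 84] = 12*p^2 - 60*p + 34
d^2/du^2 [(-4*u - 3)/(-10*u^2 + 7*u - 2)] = 2*((4*u + 3)*(20*u - 7)^2 - 2*(60*u + 1)*(10*u^2 - 7*u + 2))/(10*u^2 - 7*u + 2)^3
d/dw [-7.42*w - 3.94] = -7.42000000000000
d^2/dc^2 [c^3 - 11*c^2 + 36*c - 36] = 6*c - 22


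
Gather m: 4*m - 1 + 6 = 4*m + 5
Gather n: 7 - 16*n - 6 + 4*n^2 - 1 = 4*n^2 - 16*n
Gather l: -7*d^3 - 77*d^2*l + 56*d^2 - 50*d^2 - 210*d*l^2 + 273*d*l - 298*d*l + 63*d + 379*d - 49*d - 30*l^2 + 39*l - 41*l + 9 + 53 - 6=-7*d^3 + 6*d^2 + 393*d + l^2*(-210*d - 30) + l*(-77*d^2 - 25*d - 2) + 56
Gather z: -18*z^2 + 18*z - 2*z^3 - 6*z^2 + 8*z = -2*z^3 - 24*z^2 + 26*z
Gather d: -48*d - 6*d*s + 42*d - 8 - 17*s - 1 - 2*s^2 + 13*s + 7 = d*(-6*s - 6) - 2*s^2 - 4*s - 2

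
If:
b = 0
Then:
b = 0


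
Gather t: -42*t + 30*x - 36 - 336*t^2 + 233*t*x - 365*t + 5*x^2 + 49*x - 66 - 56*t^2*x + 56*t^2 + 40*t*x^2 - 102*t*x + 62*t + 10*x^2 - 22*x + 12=t^2*(-56*x - 280) + t*(40*x^2 + 131*x - 345) + 15*x^2 + 57*x - 90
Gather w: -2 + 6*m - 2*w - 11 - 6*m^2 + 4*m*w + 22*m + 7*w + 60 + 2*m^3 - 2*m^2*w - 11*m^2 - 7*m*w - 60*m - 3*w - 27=2*m^3 - 17*m^2 - 32*m + w*(-2*m^2 - 3*m + 2) + 20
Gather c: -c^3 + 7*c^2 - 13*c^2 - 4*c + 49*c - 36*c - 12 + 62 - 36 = -c^3 - 6*c^2 + 9*c + 14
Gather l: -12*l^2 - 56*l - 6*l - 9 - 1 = -12*l^2 - 62*l - 10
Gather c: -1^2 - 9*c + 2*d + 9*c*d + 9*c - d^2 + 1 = 9*c*d - d^2 + 2*d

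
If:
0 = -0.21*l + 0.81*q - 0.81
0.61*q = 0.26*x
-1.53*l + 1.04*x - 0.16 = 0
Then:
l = 2.54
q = 1.66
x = 3.89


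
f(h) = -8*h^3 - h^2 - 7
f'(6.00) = -876.00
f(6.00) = -1771.00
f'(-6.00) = -852.00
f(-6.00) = 1685.00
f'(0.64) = -11.11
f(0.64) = -9.51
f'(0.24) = -1.86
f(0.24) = -7.17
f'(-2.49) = -143.82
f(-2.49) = 110.31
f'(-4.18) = -410.98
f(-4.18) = 559.80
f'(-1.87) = -80.19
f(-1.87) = 41.82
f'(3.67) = -330.59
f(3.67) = -415.92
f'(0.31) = -2.93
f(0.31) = -7.33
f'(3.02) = -224.93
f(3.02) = -236.47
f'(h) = -24*h^2 - 2*h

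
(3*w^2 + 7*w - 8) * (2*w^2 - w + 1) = 6*w^4 + 11*w^3 - 20*w^2 + 15*w - 8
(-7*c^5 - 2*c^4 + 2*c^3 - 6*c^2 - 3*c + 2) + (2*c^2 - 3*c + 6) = -7*c^5 - 2*c^4 + 2*c^3 - 4*c^2 - 6*c + 8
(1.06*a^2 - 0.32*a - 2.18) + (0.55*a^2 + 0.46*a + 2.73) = 1.61*a^2 + 0.14*a + 0.55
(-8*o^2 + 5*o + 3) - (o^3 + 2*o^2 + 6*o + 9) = -o^3 - 10*o^2 - o - 6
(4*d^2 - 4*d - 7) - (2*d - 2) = 4*d^2 - 6*d - 5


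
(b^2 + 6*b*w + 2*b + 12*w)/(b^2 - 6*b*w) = (b^2 + 6*b*w + 2*b + 12*w)/(b*(b - 6*w))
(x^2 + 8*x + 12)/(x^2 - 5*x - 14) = (x + 6)/(x - 7)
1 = 1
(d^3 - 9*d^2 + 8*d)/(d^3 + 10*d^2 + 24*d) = (d^2 - 9*d + 8)/(d^2 + 10*d + 24)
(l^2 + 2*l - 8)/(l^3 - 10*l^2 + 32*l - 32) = (l + 4)/(l^2 - 8*l + 16)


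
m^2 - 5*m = m*(m - 5)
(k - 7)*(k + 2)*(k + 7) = k^3 + 2*k^2 - 49*k - 98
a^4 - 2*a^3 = a^3*(a - 2)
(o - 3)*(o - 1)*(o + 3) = o^3 - o^2 - 9*o + 9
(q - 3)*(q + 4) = q^2 + q - 12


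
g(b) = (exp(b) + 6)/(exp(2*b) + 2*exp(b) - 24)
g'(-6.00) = 0.00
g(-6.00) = -0.25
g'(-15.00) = 0.00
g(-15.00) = -0.25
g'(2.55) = -0.17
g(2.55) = 0.11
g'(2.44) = -0.21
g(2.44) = 0.13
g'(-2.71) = -0.00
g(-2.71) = -0.25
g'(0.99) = -1.57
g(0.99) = -0.76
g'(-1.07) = -0.03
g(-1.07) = -0.27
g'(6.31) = -0.00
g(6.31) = 0.00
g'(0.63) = -0.42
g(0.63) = -0.47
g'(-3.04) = -0.00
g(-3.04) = -0.25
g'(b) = (exp(b) + 6)*(-2*exp(2*b) - 2*exp(b))/(exp(2*b) + 2*exp(b) - 24)^2 + exp(b)/(exp(2*b) + 2*exp(b) - 24) = -exp(b)/(exp(2*b) - 8*exp(b) + 16)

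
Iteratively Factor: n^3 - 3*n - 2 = (n + 1)*(n^2 - n - 2) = (n - 2)*(n + 1)*(n + 1)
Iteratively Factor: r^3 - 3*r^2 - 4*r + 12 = (r + 2)*(r^2 - 5*r + 6) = (r - 3)*(r + 2)*(r - 2)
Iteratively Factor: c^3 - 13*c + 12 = (c - 3)*(c^2 + 3*c - 4) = (c - 3)*(c + 4)*(c - 1)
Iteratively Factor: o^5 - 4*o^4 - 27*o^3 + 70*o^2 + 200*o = (o - 5)*(o^4 + o^3 - 22*o^2 - 40*o) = (o - 5)^2*(o^3 + 6*o^2 + 8*o) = (o - 5)^2*(o + 4)*(o^2 + 2*o) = o*(o - 5)^2*(o + 4)*(o + 2)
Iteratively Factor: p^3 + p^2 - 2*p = (p)*(p^2 + p - 2) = p*(p + 2)*(p - 1)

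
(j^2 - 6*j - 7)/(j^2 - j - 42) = (j + 1)/(j + 6)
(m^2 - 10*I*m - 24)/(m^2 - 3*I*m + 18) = (m - 4*I)/(m + 3*I)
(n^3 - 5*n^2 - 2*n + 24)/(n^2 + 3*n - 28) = (n^2 - n - 6)/(n + 7)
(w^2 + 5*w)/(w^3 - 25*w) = 1/(w - 5)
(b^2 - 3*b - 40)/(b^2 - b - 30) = (b - 8)/(b - 6)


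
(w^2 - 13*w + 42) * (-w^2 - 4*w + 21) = -w^4 + 9*w^3 + 31*w^2 - 441*w + 882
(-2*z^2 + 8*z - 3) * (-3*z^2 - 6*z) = 6*z^4 - 12*z^3 - 39*z^2 + 18*z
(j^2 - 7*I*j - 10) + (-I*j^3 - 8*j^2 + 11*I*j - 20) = -I*j^3 - 7*j^2 + 4*I*j - 30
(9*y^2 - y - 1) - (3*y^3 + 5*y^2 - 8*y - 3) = -3*y^3 + 4*y^2 + 7*y + 2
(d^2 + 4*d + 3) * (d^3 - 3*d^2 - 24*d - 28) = d^5 + d^4 - 33*d^3 - 133*d^2 - 184*d - 84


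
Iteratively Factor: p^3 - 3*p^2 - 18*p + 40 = (p - 2)*(p^2 - p - 20) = (p - 2)*(p + 4)*(p - 5)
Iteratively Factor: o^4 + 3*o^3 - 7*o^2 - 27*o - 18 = (o + 2)*(o^3 + o^2 - 9*o - 9) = (o - 3)*(o + 2)*(o^2 + 4*o + 3) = (o - 3)*(o + 1)*(o + 2)*(o + 3)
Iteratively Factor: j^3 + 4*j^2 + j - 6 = (j + 2)*(j^2 + 2*j - 3) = (j - 1)*(j + 2)*(j + 3)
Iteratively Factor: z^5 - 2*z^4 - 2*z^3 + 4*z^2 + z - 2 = (z + 1)*(z^4 - 3*z^3 + z^2 + 3*z - 2) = (z - 2)*(z + 1)*(z^3 - z^2 - z + 1) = (z - 2)*(z + 1)^2*(z^2 - 2*z + 1) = (z - 2)*(z - 1)*(z + 1)^2*(z - 1)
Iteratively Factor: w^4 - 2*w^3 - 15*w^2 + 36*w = (w - 3)*(w^3 + w^2 - 12*w) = (w - 3)*(w + 4)*(w^2 - 3*w) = (w - 3)^2*(w + 4)*(w)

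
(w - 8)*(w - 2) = w^2 - 10*w + 16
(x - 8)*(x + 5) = x^2 - 3*x - 40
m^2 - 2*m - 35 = (m - 7)*(m + 5)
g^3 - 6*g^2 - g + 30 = (g - 5)*(g - 3)*(g + 2)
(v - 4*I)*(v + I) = v^2 - 3*I*v + 4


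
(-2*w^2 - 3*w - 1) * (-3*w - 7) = 6*w^3 + 23*w^2 + 24*w + 7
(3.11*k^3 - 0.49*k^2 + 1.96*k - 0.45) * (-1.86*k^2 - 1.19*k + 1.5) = -5.7846*k^5 - 2.7895*k^4 + 1.6025*k^3 - 2.2304*k^2 + 3.4755*k - 0.675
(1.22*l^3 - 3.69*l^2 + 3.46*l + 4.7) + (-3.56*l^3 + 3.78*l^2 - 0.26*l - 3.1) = -2.34*l^3 + 0.0899999999999999*l^2 + 3.2*l + 1.6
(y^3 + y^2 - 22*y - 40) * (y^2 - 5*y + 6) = y^5 - 4*y^4 - 21*y^3 + 76*y^2 + 68*y - 240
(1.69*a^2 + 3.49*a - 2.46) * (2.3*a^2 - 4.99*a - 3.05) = 3.887*a^4 - 0.4061*a^3 - 28.2276*a^2 + 1.6309*a + 7.503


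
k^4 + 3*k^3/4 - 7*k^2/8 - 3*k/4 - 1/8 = (k - 1)*(k + 1/4)*(k + 1/2)*(k + 1)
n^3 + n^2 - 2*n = n*(n - 1)*(n + 2)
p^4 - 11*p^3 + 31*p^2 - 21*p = p*(p - 7)*(p - 3)*(p - 1)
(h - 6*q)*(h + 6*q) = h^2 - 36*q^2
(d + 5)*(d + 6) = d^2 + 11*d + 30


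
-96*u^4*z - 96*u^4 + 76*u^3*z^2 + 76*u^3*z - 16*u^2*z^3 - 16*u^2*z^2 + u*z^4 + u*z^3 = (-8*u + z)*(-6*u + z)*(-2*u + z)*(u*z + u)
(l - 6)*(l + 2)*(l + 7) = l^3 + 3*l^2 - 40*l - 84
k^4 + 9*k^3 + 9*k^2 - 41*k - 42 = (k - 2)*(k + 1)*(k + 3)*(k + 7)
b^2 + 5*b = b*(b + 5)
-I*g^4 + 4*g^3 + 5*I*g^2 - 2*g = g*(g + I)*(g + 2*I)*(-I*g + 1)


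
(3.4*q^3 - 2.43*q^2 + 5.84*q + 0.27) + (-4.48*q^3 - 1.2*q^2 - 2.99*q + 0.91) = -1.08*q^3 - 3.63*q^2 + 2.85*q + 1.18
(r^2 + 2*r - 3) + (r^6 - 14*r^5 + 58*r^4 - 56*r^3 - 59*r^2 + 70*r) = r^6 - 14*r^5 + 58*r^4 - 56*r^3 - 58*r^2 + 72*r - 3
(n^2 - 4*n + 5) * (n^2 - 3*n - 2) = n^4 - 7*n^3 + 15*n^2 - 7*n - 10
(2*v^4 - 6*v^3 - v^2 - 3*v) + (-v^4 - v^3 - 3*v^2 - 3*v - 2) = v^4 - 7*v^3 - 4*v^2 - 6*v - 2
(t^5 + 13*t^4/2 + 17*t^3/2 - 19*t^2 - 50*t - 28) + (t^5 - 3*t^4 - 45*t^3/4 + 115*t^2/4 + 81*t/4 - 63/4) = 2*t^5 + 7*t^4/2 - 11*t^3/4 + 39*t^2/4 - 119*t/4 - 175/4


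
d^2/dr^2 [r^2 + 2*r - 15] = 2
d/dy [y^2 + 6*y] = 2*y + 6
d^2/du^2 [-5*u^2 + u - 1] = -10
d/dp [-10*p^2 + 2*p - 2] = 2 - 20*p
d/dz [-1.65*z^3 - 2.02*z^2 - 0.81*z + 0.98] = -4.95*z^2 - 4.04*z - 0.81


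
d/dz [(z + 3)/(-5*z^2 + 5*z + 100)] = (-z^2 + z + (z + 3)*(2*z - 1) + 20)/(5*(-z^2 + z + 20)^2)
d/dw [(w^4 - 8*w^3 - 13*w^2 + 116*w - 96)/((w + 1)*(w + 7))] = 2*(w^5 + 8*w^4 - 50*w^3 - 194*w^2 + 5*w + 790)/(w^4 + 16*w^3 + 78*w^2 + 112*w + 49)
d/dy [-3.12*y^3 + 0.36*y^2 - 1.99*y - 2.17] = -9.36*y^2 + 0.72*y - 1.99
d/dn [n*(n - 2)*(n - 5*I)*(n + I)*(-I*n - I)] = -5*I*n^4 + n^3*(-16 + 4*I) + n^2*(12 - 9*I) + n*(16 + 10*I) + 10*I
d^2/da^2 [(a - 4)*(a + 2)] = 2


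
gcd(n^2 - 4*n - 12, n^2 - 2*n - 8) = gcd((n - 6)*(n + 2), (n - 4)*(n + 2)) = n + 2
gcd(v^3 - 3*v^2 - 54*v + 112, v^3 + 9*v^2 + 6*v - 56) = v^2 + 5*v - 14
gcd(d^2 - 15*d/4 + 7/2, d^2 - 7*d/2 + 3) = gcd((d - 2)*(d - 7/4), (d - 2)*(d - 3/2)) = d - 2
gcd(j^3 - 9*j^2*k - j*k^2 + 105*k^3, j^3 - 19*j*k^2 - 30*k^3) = j^2 - 2*j*k - 15*k^2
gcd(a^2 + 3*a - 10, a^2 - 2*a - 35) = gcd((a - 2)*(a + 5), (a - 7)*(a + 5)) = a + 5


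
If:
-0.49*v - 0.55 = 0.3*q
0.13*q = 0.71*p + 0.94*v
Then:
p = -1.62300469483568*v - 0.335680751173709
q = -1.63333333333333*v - 1.83333333333333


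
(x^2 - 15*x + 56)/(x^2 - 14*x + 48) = (x - 7)/(x - 6)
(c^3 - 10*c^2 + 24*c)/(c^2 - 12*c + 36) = c*(c - 4)/(c - 6)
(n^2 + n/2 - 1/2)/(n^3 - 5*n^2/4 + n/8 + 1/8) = 4*(n + 1)/(4*n^2 - 3*n - 1)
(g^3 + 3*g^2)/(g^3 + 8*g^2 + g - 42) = g^2/(g^2 + 5*g - 14)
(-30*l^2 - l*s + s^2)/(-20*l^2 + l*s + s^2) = (-6*l + s)/(-4*l + s)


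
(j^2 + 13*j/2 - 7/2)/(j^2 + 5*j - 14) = (j - 1/2)/(j - 2)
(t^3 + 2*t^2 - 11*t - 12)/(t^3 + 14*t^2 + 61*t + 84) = (t^2 - 2*t - 3)/(t^2 + 10*t + 21)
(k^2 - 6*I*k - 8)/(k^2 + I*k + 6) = (k - 4*I)/(k + 3*I)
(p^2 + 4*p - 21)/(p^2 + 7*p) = (p - 3)/p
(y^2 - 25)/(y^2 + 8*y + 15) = (y - 5)/(y + 3)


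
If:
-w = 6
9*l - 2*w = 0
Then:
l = -4/3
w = -6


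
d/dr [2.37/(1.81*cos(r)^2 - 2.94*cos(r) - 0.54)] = (8.5794*cos(r) - 6.9678)*sin(r)/(-1.81*cos(r)^2 + 2.94*cos(r) + 0.54)^2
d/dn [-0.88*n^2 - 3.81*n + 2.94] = -1.76*n - 3.81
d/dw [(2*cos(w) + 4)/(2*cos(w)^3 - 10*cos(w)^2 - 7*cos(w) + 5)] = 8*(-37*cos(w) + cos(2*w) + cos(3*w) - 18)*sin(w)/(-11*cos(w) - 10*cos(2*w) + cos(3*w))^2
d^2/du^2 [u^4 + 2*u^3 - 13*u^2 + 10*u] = 12*u^2 + 12*u - 26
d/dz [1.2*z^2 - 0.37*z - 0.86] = 2.4*z - 0.37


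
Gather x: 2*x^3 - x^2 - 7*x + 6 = 2*x^3 - x^2 - 7*x + 6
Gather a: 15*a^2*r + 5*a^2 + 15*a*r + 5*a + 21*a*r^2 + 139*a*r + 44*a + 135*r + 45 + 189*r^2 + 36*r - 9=a^2*(15*r + 5) + a*(21*r^2 + 154*r + 49) + 189*r^2 + 171*r + 36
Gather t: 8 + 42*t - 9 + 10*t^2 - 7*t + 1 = 10*t^2 + 35*t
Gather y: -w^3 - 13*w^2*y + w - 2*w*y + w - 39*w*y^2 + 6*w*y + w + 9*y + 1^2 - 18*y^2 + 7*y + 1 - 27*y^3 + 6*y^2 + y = -w^3 + 3*w - 27*y^3 + y^2*(-39*w - 12) + y*(-13*w^2 + 4*w + 17) + 2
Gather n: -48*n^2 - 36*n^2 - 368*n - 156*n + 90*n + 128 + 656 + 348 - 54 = -84*n^2 - 434*n + 1078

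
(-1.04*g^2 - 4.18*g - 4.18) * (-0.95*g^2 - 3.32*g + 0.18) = 0.988*g^4 + 7.4238*g^3 + 17.6614*g^2 + 13.1252*g - 0.7524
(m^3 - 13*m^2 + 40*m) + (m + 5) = m^3 - 13*m^2 + 41*m + 5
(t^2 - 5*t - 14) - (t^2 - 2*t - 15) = 1 - 3*t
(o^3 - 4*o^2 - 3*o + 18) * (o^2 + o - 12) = o^5 - 3*o^4 - 19*o^3 + 63*o^2 + 54*o - 216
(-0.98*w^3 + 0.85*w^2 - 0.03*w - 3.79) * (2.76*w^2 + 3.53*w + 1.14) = -2.7048*w^5 - 1.1134*w^4 + 1.8005*w^3 - 9.5973*w^2 - 13.4129*w - 4.3206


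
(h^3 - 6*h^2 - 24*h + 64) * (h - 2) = h^4 - 8*h^3 - 12*h^2 + 112*h - 128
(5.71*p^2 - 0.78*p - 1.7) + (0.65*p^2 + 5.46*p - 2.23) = 6.36*p^2 + 4.68*p - 3.93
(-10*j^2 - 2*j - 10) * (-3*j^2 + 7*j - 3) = 30*j^4 - 64*j^3 + 46*j^2 - 64*j + 30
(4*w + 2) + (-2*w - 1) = 2*w + 1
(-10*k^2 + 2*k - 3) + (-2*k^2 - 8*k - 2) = -12*k^2 - 6*k - 5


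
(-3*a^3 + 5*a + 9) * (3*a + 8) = -9*a^4 - 24*a^3 + 15*a^2 + 67*a + 72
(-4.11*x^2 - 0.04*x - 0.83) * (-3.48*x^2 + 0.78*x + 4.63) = 14.3028*x^4 - 3.0666*x^3 - 16.1721*x^2 - 0.8326*x - 3.8429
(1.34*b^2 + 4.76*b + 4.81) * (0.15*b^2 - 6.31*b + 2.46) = 0.201*b^4 - 7.7414*b^3 - 26.0177*b^2 - 18.6415*b + 11.8326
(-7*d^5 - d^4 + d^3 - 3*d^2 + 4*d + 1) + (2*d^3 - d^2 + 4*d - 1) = -7*d^5 - d^4 + 3*d^3 - 4*d^2 + 8*d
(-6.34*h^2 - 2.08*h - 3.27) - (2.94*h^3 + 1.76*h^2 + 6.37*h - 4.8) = -2.94*h^3 - 8.1*h^2 - 8.45*h + 1.53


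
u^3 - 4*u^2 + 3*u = u*(u - 3)*(u - 1)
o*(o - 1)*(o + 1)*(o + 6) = o^4 + 6*o^3 - o^2 - 6*o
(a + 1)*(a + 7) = a^2 + 8*a + 7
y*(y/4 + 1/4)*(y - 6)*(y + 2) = y^4/4 - 3*y^3/4 - 4*y^2 - 3*y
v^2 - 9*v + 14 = (v - 7)*(v - 2)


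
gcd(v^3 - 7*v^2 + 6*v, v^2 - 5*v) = v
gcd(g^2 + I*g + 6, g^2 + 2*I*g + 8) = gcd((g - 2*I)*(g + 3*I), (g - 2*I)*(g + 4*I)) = g - 2*I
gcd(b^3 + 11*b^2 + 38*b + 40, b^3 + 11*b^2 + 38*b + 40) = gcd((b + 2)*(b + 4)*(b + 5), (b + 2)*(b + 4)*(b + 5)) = b^3 + 11*b^2 + 38*b + 40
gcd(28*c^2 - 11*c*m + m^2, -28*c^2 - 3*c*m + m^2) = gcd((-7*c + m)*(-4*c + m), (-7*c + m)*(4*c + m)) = 7*c - m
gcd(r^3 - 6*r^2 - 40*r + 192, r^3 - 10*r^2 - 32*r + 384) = r^2 - 2*r - 48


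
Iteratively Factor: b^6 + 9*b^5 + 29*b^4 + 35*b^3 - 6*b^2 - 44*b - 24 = (b + 3)*(b^5 + 6*b^4 + 11*b^3 + 2*b^2 - 12*b - 8) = (b + 1)*(b + 3)*(b^4 + 5*b^3 + 6*b^2 - 4*b - 8) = (b + 1)*(b + 2)*(b + 3)*(b^3 + 3*b^2 - 4) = (b + 1)*(b + 2)^2*(b + 3)*(b^2 + b - 2) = (b + 1)*(b + 2)^3*(b + 3)*(b - 1)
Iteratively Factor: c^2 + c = (c)*(c + 1)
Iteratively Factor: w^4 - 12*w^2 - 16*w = (w)*(w^3 - 12*w - 16) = w*(w - 4)*(w^2 + 4*w + 4) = w*(w - 4)*(w + 2)*(w + 2)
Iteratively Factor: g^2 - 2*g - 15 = (g + 3)*(g - 5)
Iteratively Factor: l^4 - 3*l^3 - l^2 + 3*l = (l + 1)*(l^3 - 4*l^2 + 3*l) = l*(l + 1)*(l^2 - 4*l + 3) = l*(l - 1)*(l + 1)*(l - 3)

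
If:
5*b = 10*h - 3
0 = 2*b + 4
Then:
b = -2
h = -7/10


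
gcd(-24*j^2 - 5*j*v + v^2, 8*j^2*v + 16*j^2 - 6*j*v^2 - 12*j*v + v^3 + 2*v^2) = 1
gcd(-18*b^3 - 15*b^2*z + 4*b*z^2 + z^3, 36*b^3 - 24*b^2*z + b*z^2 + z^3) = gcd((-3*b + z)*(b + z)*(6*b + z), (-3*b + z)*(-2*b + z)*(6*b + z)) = -18*b^2 + 3*b*z + z^2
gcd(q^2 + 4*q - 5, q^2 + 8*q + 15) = q + 5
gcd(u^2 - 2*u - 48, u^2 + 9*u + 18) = u + 6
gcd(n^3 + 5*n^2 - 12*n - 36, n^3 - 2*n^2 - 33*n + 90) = n^2 + 3*n - 18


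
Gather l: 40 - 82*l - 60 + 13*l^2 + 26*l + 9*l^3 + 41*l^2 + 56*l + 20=9*l^3 + 54*l^2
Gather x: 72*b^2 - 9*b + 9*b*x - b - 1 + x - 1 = 72*b^2 - 10*b + x*(9*b + 1) - 2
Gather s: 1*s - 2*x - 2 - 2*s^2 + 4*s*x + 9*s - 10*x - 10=-2*s^2 + s*(4*x + 10) - 12*x - 12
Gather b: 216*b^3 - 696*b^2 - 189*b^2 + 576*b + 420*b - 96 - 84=216*b^3 - 885*b^2 + 996*b - 180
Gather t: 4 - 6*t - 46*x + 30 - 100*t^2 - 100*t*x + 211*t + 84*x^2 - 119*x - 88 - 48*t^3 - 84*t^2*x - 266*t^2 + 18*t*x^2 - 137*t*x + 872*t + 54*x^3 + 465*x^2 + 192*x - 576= -48*t^3 + t^2*(-84*x - 366) + t*(18*x^2 - 237*x + 1077) + 54*x^3 + 549*x^2 + 27*x - 630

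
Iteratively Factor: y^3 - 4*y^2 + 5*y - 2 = (y - 2)*(y^2 - 2*y + 1) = (y - 2)*(y - 1)*(y - 1)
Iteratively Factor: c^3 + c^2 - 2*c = (c + 2)*(c^2 - c) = c*(c + 2)*(c - 1)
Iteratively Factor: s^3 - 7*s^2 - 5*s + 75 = (s - 5)*(s^2 - 2*s - 15) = (s - 5)^2*(s + 3)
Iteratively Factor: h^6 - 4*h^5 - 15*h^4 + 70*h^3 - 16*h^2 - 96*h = (h - 4)*(h^5 - 15*h^3 + 10*h^2 + 24*h) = (h - 4)*(h - 3)*(h^4 + 3*h^3 - 6*h^2 - 8*h) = h*(h - 4)*(h - 3)*(h^3 + 3*h^2 - 6*h - 8) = h*(h - 4)*(h - 3)*(h + 4)*(h^2 - h - 2) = h*(h - 4)*(h - 3)*(h + 1)*(h + 4)*(h - 2)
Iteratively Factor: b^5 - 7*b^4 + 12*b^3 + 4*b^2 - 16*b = (b - 2)*(b^4 - 5*b^3 + 2*b^2 + 8*b) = b*(b - 2)*(b^3 - 5*b^2 + 2*b + 8) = b*(b - 2)^2*(b^2 - 3*b - 4) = b*(b - 4)*(b - 2)^2*(b + 1)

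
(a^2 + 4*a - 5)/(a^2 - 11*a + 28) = (a^2 + 4*a - 5)/(a^2 - 11*a + 28)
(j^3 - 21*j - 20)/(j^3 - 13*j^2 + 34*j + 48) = (j^2 - j - 20)/(j^2 - 14*j + 48)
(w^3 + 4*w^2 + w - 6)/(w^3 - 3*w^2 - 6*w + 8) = (w + 3)/(w - 4)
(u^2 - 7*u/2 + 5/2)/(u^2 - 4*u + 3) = (u - 5/2)/(u - 3)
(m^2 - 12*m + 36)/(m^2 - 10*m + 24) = (m - 6)/(m - 4)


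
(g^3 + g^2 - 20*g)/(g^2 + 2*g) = (g^2 + g - 20)/(g + 2)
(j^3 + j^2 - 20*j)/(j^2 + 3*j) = (j^2 + j - 20)/(j + 3)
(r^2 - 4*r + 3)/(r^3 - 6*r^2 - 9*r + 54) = (r - 1)/(r^2 - 3*r - 18)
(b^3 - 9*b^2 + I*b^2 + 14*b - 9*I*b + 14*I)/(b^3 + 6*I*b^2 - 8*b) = (b^3 + b^2*(-9 + I) + b*(14 - 9*I) + 14*I)/(b*(b^2 + 6*I*b - 8))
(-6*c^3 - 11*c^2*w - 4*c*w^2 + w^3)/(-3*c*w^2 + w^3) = (6*c^3 + 11*c^2*w + 4*c*w^2 - w^3)/(w^2*(3*c - w))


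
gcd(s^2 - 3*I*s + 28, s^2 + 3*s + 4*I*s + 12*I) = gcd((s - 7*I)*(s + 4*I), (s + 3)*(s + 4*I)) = s + 4*I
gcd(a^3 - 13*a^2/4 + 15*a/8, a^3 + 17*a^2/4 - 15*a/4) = a^2 - 3*a/4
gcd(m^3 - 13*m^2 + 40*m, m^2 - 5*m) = m^2 - 5*m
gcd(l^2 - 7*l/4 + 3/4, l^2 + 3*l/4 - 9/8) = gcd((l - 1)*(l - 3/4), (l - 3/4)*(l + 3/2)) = l - 3/4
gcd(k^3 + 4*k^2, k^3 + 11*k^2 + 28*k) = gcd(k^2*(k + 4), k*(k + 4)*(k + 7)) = k^2 + 4*k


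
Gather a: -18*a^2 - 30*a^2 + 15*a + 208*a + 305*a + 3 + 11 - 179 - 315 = -48*a^2 + 528*a - 480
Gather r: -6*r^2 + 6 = 6 - 6*r^2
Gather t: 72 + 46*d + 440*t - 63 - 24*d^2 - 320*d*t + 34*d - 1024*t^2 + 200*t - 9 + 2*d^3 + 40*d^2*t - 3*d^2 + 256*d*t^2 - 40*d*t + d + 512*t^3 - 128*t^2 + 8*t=2*d^3 - 27*d^2 + 81*d + 512*t^3 + t^2*(256*d - 1152) + t*(40*d^2 - 360*d + 648)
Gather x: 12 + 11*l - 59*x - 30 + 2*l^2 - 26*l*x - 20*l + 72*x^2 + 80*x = 2*l^2 - 9*l + 72*x^2 + x*(21 - 26*l) - 18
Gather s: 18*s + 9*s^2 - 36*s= 9*s^2 - 18*s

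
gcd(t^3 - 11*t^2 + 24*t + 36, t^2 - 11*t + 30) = t - 6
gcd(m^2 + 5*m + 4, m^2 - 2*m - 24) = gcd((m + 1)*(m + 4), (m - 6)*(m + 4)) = m + 4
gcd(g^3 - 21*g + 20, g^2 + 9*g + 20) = g + 5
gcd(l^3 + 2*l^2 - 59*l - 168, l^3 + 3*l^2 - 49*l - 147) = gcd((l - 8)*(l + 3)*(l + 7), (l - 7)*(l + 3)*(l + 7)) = l^2 + 10*l + 21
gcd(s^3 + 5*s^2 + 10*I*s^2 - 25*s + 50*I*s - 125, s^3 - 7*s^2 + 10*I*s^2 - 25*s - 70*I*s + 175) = s^2 + 10*I*s - 25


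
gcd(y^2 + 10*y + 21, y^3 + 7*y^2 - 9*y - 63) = y^2 + 10*y + 21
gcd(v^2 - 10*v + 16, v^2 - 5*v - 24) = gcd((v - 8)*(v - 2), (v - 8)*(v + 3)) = v - 8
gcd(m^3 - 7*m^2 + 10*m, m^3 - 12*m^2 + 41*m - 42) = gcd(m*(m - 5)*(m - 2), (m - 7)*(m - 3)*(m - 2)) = m - 2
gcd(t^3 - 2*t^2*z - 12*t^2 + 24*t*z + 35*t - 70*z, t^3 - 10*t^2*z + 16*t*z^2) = -t + 2*z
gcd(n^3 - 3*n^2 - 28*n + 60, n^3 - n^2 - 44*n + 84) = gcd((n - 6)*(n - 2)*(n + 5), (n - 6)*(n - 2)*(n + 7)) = n^2 - 8*n + 12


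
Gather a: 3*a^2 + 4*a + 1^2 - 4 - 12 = 3*a^2 + 4*a - 15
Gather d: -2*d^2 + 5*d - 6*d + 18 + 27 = -2*d^2 - d + 45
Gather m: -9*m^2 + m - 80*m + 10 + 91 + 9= -9*m^2 - 79*m + 110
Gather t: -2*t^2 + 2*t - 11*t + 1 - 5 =-2*t^2 - 9*t - 4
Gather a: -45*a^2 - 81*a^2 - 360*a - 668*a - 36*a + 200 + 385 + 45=-126*a^2 - 1064*a + 630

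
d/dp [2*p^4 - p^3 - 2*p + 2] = 8*p^3 - 3*p^2 - 2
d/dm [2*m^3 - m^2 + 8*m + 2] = 6*m^2 - 2*m + 8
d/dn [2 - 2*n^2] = -4*n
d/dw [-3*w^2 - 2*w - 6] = -6*w - 2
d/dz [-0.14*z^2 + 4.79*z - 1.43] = 4.79 - 0.28*z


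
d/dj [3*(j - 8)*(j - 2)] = 6*j - 30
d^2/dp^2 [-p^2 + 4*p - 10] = -2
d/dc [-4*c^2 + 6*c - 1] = 6 - 8*c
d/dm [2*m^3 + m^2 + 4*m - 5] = 6*m^2 + 2*m + 4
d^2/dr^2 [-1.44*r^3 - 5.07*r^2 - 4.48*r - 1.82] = -8.64*r - 10.14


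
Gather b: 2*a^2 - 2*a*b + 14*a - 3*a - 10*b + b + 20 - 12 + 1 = 2*a^2 + 11*a + b*(-2*a - 9) + 9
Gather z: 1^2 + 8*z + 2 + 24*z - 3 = 32*z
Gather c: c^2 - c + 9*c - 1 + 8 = c^2 + 8*c + 7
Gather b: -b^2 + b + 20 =-b^2 + b + 20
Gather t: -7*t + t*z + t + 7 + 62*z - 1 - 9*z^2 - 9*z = t*(z - 6) - 9*z^2 + 53*z + 6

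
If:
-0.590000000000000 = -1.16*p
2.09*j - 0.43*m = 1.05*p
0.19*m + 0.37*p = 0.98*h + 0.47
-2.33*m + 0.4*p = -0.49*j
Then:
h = -0.26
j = 0.29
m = 0.15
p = 0.51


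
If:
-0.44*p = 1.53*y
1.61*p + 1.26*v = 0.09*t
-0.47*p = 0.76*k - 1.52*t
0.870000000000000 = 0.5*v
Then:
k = 48.72 - 122.258672248804*y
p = -3.47727272727273*y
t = 24.36 - 62.2045454545455*y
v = 1.74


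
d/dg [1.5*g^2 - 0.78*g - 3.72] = 3.0*g - 0.78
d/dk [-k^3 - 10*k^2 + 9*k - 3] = -3*k^2 - 20*k + 9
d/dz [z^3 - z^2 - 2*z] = 3*z^2 - 2*z - 2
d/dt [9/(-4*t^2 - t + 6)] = 9*(8*t + 1)/(4*t^2 + t - 6)^2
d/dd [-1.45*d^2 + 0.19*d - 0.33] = 0.19 - 2.9*d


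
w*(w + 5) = w^2 + 5*w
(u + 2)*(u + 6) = u^2 + 8*u + 12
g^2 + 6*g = g*(g + 6)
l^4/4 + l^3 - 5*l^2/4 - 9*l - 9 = (l/4 + 1/2)*(l - 3)*(l + 2)*(l + 3)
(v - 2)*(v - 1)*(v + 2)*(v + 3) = v^4 + 2*v^3 - 7*v^2 - 8*v + 12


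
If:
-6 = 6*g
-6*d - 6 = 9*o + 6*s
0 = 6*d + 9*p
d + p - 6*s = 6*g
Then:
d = 18*s - 18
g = -1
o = 34/3 - 38*s/3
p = 12 - 12*s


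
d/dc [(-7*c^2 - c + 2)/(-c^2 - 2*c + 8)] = (13*c^2 - 108*c - 4)/(c^4 + 4*c^3 - 12*c^2 - 32*c + 64)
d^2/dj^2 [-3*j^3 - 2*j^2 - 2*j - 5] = -18*j - 4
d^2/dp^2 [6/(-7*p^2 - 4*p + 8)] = 12*(49*p^2 + 28*p - 4*(7*p + 2)^2 - 56)/(7*p^2 + 4*p - 8)^3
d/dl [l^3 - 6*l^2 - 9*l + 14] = 3*l^2 - 12*l - 9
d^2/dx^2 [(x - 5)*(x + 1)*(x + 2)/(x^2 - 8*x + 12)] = 2*(23*x^3 - 246*x^2 + 1140*x - 2056)/(x^6 - 24*x^5 + 228*x^4 - 1088*x^3 + 2736*x^2 - 3456*x + 1728)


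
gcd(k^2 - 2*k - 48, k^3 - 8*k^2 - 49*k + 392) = k - 8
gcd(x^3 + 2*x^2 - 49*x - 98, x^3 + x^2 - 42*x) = x + 7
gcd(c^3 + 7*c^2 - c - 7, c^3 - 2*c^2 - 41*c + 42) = c - 1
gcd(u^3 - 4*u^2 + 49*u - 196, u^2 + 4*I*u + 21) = u + 7*I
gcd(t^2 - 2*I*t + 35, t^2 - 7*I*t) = t - 7*I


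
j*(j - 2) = j^2 - 2*j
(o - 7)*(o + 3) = o^2 - 4*o - 21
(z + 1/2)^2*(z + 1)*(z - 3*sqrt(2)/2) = z^4 - 3*sqrt(2)*z^3/2 + 2*z^3 - 3*sqrt(2)*z^2 + 5*z^2/4 - 15*sqrt(2)*z/8 + z/4 - 3*sqrt(2)/8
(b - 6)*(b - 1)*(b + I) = b^3 - 7*b^2 + I*b^2 + 6*b - 7*I*b + 6*I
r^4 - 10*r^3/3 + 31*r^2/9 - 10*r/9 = r*(r - 5/3)*(r - 1)*(r - 2/3)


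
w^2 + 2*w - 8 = (w - 2)*(w + 4)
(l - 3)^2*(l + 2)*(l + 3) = l^4 - l^3 - 15*l^2 + 9*l + 54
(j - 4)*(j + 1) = j^2 - 3*j - 4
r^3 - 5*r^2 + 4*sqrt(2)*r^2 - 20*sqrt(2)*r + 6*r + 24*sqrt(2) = (r - 3)*(r - 2)*(r + 4*sqrt(2))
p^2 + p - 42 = (p - 6)*(p + 7)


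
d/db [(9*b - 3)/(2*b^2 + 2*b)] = 3*(-3*b^2 + 2*b + 1)/(2*b^2*(b^2 + 2*b + 1))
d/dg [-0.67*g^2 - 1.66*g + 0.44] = -1.34*g - 1.66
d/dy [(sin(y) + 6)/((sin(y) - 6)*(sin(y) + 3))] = -(sin(y) + 12)*sin(y)*cos(y)/((sin(y) - 6)^2*(sin(y) + 3)^2)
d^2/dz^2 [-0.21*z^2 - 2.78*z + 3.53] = -0.420000000000000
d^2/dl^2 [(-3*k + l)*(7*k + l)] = 2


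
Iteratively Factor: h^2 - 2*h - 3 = (h + 1)*(h - 3)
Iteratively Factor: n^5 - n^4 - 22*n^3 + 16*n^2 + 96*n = (n - 4)*(n^4 + 3*n^3 - 10*n^2 - 24*n) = (n - 4)*(n + 4)*(n^3 - n^2 - 6*n) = (n - 4)*(n + 2)*(n + 4)*(n^2 - 3*n) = n*(n - 4)*(n + 2)*(n + 4)*(n - 3)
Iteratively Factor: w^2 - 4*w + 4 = (w - 2)*(w - 2)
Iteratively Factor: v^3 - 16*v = (v - 4)*(v^2 + 4*v) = v*(v - 4)*(v + 4)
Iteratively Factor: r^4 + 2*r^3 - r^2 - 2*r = (r)*(r^3 + 2*r^2 - r - 2) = r*(r - 1)*(r^2 + 3*r + 2) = r*(r - 1)*(r + 1)*(r + 2)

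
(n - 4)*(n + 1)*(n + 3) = n^3 - 13*n - 12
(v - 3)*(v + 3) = v^2 - 9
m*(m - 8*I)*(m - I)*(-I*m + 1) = -I*m^4 - 8*m^3 - I*m^2 - 8*m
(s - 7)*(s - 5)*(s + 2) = s^3 - 10*s^2 + 11*s + 70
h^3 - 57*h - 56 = (h - 8)*(h + 1)*(h + 7)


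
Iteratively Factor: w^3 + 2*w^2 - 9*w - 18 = (w + 3)*(w^2 - w - 6) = (w - 3)*(w + 3)*(w + 2)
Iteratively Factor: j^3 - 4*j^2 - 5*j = (j + 1)*(j^2 - 5*j) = j*(j + 1)*(j - 5)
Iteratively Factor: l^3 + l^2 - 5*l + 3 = (l - 1)*(l^2 + 2*l - 3) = (l - 1)^2*(l + 3)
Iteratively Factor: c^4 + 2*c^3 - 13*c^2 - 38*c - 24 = (c + 3)*(c^3 - c^2 - 10*c - 8) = (c + 1)*(c + 3)*(c^2 - 2*c - 8) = (c + 1)*(c + 2)*(c + 3)*(c - 4)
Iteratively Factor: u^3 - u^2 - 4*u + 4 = (u - 2)*(u^2 + u - 2) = (u - 2)*(u - 1)*(u + 2)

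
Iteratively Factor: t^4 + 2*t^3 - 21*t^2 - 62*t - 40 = (t - 5)*(t^3 + 7*t^2 + 14*t + 8) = (t - 5)*(t + 4)*(t^2 + 3*t + 2) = (t - 5)*(t + 2)*(t + 4)*(t + 1)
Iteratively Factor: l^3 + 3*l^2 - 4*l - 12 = (l + 3)*(l^2 - 4) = (l - 2)*(l + 3)*(l + 2)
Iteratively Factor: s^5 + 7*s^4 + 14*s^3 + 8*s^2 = (s + 1)*(s^4 + 6*s^3 + 8*s^2) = s*(s + 1)*(s^3 + 6*s^2 + 8*s) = s*(s + 1)*(s + 2)*(s^2 + 4*s) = s*(s + 1)*(s + 2)*(s + 4)*(s)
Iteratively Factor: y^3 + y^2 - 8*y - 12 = (y + 2)*(y^2 - y - 6) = (y + 2)^2*(y - 3)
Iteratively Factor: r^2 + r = (r)*(r + 1)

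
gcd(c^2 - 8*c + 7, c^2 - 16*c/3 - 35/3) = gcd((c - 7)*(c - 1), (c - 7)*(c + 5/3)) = c - 7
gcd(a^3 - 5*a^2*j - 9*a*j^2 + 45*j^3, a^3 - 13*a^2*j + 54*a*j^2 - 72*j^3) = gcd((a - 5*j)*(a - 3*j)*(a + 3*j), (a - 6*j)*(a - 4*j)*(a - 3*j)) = a - 3*j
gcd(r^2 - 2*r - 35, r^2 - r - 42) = r - 7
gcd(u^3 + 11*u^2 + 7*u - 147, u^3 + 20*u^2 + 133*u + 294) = u^2 + 14*u + 49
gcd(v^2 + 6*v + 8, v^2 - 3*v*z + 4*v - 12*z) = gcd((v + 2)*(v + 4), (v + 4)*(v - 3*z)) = v + 4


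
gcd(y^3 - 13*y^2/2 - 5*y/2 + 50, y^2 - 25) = y - 5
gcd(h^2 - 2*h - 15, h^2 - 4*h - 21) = h + 3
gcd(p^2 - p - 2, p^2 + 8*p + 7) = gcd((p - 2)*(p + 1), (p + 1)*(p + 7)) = p + 1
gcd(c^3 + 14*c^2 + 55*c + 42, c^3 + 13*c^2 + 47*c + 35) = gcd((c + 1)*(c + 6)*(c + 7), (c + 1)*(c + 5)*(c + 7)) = c^2 + 8*c + 7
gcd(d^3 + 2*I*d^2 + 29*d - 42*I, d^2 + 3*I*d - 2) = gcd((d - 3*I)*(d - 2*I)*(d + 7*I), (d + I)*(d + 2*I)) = 1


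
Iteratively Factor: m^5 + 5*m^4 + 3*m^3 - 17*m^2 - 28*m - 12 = (m - 2)*(m^4 + 7*m^3 + 17*m^2 + 17*m + 6) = (m - 2)*(m + 1)*(m^3 + 6*m^2 + 11*m + 6) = (m - 2)*(m + 1)^2*(m^2 + 5*m + 6) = (m - 2)*(m + 1)^2*(m + 3)*(m + 2)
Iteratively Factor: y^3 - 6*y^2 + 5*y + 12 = (y - 3)*(y^2 - 3*y - 4) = (y - 4)*(y - 3)*(y + 1)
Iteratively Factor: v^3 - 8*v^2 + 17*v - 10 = (v - 5)*(v^2 - 3*v + 2) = (v - 5)*(v - 1)*(v - 2)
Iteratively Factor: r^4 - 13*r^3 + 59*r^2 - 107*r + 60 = (r - 3)*(r^3 - 10*r^2 + 29*r - 20) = (r - 5)*(r - 3)*(r^2 - 5*r + 4) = (r - 5)*(r - 3)*(r - 1)*(r - 4)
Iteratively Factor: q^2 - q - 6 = (q - 3)*(q + 2)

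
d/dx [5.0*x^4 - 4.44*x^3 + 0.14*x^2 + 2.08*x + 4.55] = 20.0*x^3 - 13.32*x^2 + 0.28*x + 2.08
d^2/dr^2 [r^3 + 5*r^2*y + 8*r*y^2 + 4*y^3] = 6*r + 10*y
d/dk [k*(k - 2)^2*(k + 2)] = 4*k^3 - 6*k^2 - 8*k + 8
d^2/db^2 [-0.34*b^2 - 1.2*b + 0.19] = -0.680000000000000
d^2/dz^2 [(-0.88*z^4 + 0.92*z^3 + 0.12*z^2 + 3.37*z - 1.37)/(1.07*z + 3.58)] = (-6.045072*z^4 - 51.828232*z^3 - 114.196272*z^2 + 70.746528*z - 25.879334)/(1.225043*z^3 + 12.296226*z^2 + 41.140644*z + 45.882712)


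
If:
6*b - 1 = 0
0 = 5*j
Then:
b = 1/6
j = 0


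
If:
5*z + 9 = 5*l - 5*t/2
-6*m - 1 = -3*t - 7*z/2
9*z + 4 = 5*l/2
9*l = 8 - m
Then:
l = 10564/10675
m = -9676/10675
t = -13682/10675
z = -362/2135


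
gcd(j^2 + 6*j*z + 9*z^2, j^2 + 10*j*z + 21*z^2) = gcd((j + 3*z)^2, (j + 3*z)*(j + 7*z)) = j + 3*z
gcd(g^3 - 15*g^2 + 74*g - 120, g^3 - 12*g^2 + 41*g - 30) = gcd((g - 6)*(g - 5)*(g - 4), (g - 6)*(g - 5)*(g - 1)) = g^2 - 11*g + 30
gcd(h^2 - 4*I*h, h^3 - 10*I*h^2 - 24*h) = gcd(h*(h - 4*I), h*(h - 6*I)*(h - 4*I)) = h^2 - 4*I*h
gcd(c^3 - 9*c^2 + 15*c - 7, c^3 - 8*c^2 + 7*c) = c^2 - 8*c + 7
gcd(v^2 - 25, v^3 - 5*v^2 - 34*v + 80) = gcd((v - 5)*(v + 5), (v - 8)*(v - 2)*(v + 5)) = v + 5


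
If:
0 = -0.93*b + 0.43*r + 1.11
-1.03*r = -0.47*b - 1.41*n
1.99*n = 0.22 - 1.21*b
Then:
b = 1.08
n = -0.54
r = -0.25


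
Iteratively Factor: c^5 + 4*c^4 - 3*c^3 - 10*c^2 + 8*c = (c - 1)*(c^4 + 5*c^3 + 2*c^2 - 8*c) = c*(c - 1)*(c^3 + 5*c^2 + 2*c - 8) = c*(c - 1)*(c + 2)*(c^2 + 3*c - 4) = c*(c - 1)*(c + 2)*(c + 4)*(c - 1)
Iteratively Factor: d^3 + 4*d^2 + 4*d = (d + 2)*(d^2 + 2*d) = (d + 2)^2*(d)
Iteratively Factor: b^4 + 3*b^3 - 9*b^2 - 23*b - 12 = (b + 1)*(b^3 + 2*b^2 - 11*b - 12) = (b + 1)*(b + 4)*(b^2 - 2*b - 3) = (b + 1)^2*(b + 4)*(b - 3)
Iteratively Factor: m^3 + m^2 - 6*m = (m + 3)*(m^2 - 2*m) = (m - 2)*(m + 3)*(m)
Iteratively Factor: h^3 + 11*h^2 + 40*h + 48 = (h + 4)*(h^2 + 7*h + 12) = (h + 4)^2*(h + 3)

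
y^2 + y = y*(y + 1)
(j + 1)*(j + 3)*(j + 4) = j^3 + 8*j^2 + 19*j + 12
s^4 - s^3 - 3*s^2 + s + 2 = (s - 2)*(s - 1)*(s + 1)^2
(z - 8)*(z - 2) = z^2 - 10*z + 16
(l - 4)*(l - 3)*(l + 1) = l^3 - 6*l^2 + 5*l + 12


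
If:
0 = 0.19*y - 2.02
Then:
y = 10.63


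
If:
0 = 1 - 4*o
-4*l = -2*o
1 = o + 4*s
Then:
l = 1/8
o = 1/4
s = 3/16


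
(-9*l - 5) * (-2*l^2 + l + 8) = 18*l^3 + l^2 - 77*l - 40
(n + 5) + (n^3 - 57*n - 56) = n^3 - 56*n - 51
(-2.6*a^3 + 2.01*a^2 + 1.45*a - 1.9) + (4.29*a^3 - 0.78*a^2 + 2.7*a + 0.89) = 1.69*a^3 + 1.23*a^2 + 4.15*a - 1.01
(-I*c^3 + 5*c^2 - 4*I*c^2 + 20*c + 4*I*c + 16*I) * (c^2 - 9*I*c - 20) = -I*c^5 - 4*c^4 - 4*I*c^4 - 16*c^3 - 21*I*c^3 - 64*c^2 - 84*I*c^2 - 256*c - 80*I*c - 320*I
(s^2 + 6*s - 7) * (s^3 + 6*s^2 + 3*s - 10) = s^5 + 12*s^4 + 32*s^3 - 34*s^2 - 81*s + 70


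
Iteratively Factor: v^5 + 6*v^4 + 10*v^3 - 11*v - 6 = (v + 3)*(v^4 + 3*v^3 + v^2 - 3*v - 2) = (v - 1)*(v + 3)*(v^3 + 4*v^2 + 5*v + 2) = (v - 1)*(v + 1)*(v + 3)*(v^2 + 3*v + 2) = (v - 1)*(v + 1)^2*(v + 3)*(v + 2)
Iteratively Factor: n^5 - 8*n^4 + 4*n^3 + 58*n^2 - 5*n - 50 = (n - 1)*(n^4 - 7*n^3 - 3*n^2 + 55*n + 50) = (n - 5)*(n - 1)*(n^3 - 2*n^2 - 13*n - 10) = (n - 5)^2*(n - 1)*(n^2 + 3*n + 2) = (n - 5)^2*(n - 1)*(n + 1)*(n + 2)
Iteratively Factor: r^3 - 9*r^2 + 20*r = (r - 4)*(r^2 - 5*r) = (r - 5)*(r - 4)*(r)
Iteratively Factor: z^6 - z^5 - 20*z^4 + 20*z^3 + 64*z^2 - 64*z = (z - 2)*(z^5 + z^4 - 18*z^3 - 16*z^2 + 32*z) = z*(z - 2)*(z^4 + z^3 - 18*z^2 - 16*z + 32) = z*(z - 2)*(z + 4)*(z^3 - 3*z^2 - 6*z + 8) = z*(z - 2)*(z - 1)*(z + 4)*(z^2 - 2*z - 8) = z*(z - 2)*(z - 1)*(z + 2)*(z + 4)*(z - 4)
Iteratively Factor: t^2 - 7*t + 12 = (t - 4)*(t - 3)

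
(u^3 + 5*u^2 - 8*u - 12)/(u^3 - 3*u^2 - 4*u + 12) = (u^2 + 7*u + 6)/(u^2 - u - 6)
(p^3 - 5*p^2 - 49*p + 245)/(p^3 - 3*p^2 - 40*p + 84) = (p^2 + 2*p - 35)/(p^2 + 4*p - 12)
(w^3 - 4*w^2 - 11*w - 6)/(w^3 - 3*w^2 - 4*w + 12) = (w^3 - 4*w^2 - 11*w - 6)/(w^3 - 3*w^2 - 4*w + 12)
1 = 1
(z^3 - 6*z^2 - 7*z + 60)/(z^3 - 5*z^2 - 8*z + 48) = (z - 5)/(z - 4)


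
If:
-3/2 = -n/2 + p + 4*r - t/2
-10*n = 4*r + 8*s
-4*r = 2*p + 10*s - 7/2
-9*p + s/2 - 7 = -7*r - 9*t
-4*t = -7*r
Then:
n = -9022/19819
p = -93733/79276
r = -3458/19819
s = 26013/39638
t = -12103/39638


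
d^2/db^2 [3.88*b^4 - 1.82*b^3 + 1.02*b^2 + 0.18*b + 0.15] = 46.56*b^2 - 10.92*b + 2.04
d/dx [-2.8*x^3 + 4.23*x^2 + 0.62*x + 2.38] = -8.4*x^2 + 8.46*x + 0.62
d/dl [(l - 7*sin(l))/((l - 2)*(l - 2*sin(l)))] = (-5*l^2*cos(l) - l^2 + 14*l*sin(l) + 10*l*cos(l) - 14*sin(l)^2 - 10*sin(l))/((l - 2)^2*(l - 2*sin(l))^2)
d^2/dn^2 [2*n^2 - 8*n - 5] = 4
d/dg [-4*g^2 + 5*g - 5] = 5 - 8*g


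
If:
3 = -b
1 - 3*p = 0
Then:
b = -3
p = 1/3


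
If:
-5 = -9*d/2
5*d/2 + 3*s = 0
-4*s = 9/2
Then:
No Solution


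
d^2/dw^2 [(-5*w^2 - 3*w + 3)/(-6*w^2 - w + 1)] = 26*(6*w^3 - 18*w^2 - 1)/(216*w^6 + 108*w^5 - 90*w^4 - 35*w^3 + 15*w^2 + 3*w - 1)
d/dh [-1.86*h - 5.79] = -1.86000000000000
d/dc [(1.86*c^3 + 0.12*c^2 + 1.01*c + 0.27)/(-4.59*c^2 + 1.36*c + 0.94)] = (-8.5374*c^4 + 5.0592*c^3 + 10.0443*c^2 + 2.7042*c + 0.5822)/(21.0681*c^4 - 12.4848*c^3 - 6.7796*c^2 + 2.5568*c + 0.8836)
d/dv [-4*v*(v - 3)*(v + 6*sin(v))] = -24*v^2*cos(v) - 12*v^2 - 48*v*sin(v) + 72*v*cos(v) + 24*v + 72*sin(v)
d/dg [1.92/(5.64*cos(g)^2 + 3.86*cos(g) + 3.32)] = (21.6576*cos(g) + 7.4112)*sin(g)/(5.64*cos(g)^2 + 3.86*cos(g) + 3.32)^2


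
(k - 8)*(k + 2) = k^2 - 6*k - 16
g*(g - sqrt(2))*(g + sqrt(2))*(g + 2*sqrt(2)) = g^4 + 2*sqrt(2)*g^3 - 2*g^2 - 4*sqrt(2)*g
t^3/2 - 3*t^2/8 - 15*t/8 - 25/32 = (t/2 + 1/4)*(t - 5/2)*(t + 5/4)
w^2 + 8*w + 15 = (w + 3)*(w + 5)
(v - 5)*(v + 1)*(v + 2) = v^3 - 2*v^2 - 13*v - 10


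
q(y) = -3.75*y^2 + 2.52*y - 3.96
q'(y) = 2.52 - 7.5*y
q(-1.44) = -15.36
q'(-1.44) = 13.32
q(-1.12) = -11.49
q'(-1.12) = 10.92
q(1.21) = -6.40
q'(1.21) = -6.56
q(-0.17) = -4.50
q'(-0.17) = 3.80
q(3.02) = -30.55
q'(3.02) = -20.13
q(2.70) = -24.49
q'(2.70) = -17.73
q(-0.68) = -7.41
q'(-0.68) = 7.62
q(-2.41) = -31.81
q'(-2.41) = 20.60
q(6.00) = -123.84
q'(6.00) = -42.48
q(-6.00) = -154.08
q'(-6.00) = 47.52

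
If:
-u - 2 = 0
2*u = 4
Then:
No Solution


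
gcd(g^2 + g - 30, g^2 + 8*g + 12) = g + 6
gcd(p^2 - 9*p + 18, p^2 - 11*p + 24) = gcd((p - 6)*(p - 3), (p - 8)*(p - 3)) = p - 3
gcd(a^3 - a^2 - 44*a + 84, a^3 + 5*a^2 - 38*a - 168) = a^2 + a - 42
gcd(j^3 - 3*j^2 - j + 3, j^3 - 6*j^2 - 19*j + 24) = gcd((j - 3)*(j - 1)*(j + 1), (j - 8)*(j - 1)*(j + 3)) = j - 1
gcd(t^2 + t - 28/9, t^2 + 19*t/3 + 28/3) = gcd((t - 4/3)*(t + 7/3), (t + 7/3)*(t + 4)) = t + 7/3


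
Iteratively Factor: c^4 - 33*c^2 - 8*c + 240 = (c - 5)*(c^3 + 5*c^2 - 8*c - 48) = (c - 5)*(c + 4)*(c^2 + c - 12) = (c - 5)*(c - 3)*(c + 4)*(c + 4)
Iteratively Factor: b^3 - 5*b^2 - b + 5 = (b + 1)*(b^2 - 6*b + 5) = (b - 5)*(b + 1)*(b - 1)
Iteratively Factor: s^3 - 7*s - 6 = (s - 3)*(s^2 + 3*s + 2) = (s - 3)*(s + 2)*(s + 1)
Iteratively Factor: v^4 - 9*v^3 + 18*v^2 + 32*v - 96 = (v - 3)*(v^3 - 6*v^2 + 32) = (v - 4)*(v - 3)*(v^2 - 2*v - 8) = (v - 4)*(v - 3)*(v + 2)*(v - 4)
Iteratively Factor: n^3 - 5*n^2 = (n)*(n^2 - 5*n) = n^2*(n - 5)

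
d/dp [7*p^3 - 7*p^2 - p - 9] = 21*p^2 - 14*p - 1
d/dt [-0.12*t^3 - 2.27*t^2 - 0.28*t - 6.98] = -0.36*t^2 - 4.54*t - 0.28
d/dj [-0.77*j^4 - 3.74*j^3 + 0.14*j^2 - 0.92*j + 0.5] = -3.08*j^3 - 11.22*j^2 + 0.28*j - 0.92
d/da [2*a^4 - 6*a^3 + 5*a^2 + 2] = 2*a*(4*a^2 - 9*a + 5)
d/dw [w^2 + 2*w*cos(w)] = -2*w*sin(w) + 2*w + 2*cos(w)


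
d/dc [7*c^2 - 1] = 14*c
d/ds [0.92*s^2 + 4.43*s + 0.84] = 1.84*s + 4.43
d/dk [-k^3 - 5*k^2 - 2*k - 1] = -3*k^2 - 10*k - 2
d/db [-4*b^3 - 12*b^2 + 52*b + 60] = -12*b^2 - 24*b + 52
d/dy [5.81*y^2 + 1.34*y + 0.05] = 11.62*y + 1.34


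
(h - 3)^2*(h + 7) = h^3 + h^2 - 33*h + 63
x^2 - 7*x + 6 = (x - 6)*(x - 1)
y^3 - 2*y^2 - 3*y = y*(y - 3)*(y + 1)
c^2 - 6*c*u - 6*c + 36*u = (c - 6)*(c - 6*u)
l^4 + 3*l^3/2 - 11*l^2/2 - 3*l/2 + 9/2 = (l - 3/2)*(l - 1)*(l + 1)*(l + 3)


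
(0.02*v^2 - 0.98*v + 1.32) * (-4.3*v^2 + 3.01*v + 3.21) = -0.086*v^4 + 4.2742*v^3 - 8.5616*v^2 + 0.8274*v + 4.2372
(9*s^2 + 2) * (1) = 9*s^2 + 2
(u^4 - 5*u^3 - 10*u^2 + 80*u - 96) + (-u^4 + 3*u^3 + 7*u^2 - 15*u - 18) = -2*u^3 - 3*u^2 + 65*u - 114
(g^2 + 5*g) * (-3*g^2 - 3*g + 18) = -3*g^4 - 18*g^3 + 3*g^2 + 90*g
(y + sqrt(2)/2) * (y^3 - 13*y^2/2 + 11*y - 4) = y^4 - 13*y^3/2 + sqrt(2)*y^3/2 - 13*sqrt(2)*y^2/4 + 11*y^2 - 4*y + 11*sqrt(2)*y/2 - 2*sqrt(2)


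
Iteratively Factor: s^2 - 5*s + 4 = (s - 4)*(s - 1)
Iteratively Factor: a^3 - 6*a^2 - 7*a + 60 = (a - 5)*(a^2 - a - 12) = (a - 5)*(a + 3)*(a - 4)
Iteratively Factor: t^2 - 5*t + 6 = (t - 3)*(t - 2)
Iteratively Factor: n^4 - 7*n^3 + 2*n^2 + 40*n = (n)*(n^3 - 7*n^2 + 2*n + 40) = n*(n - 5)*(n^2 - 2*n - 8) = n*(n - 5)*(n + 2)*(n - 4)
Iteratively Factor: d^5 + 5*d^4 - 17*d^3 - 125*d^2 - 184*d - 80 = (d - 5)*(d^4 + 10*d^3 + 33*d^2 + 40*d + 16) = (d - 5)*(d + 1)*(d^3 + 9*d^2 + 24*d + 16) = (d - 5)*(d + 1)*(d + 4)*(d^2 + 5*d + 4) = (d - 5)*(d + 1)*(d + 4)^2*(d + 1)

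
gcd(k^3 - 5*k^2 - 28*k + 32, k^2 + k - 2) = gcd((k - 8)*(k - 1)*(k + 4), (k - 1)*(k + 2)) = k - 1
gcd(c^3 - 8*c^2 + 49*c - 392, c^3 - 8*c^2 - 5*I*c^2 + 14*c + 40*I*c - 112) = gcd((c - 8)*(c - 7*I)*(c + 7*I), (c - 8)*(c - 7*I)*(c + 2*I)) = c^2 + c*(-8 - 7*I) + 56*I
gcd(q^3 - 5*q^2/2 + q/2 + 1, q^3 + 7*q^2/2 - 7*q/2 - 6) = 1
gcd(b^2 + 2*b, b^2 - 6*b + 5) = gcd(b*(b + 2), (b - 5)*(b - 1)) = 1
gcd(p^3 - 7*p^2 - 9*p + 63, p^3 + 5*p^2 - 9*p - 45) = p^2 - 9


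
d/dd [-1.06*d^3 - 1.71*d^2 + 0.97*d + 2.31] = -3.18*d^2 - 3.42*d + 0.97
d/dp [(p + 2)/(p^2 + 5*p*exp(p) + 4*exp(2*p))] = (p^2 + 5*p*exp(p) - (p + 2)*(5*p*exp(p) + 2*p + 8*exp(2*p) + 5*exp(p)) + 4*exp(2*p))/(p^2 + 5*p*exp(p) + 4*exp(2*p))^2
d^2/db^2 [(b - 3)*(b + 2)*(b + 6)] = 6*b + 10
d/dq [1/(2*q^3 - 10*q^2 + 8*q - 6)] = (-3*q^2 + 10*q - 4)/(2*(q^3 - 5*q^2 + 4*q - 3)^2)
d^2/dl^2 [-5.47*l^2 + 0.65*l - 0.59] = -10.9400000000000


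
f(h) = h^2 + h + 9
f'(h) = 2*h + 1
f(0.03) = 9.03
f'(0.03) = 1.06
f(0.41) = 9.58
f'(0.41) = 1.82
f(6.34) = 55.54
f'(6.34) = 13.68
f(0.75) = 10.31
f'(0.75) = 2.50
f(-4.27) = 22.96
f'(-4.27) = -7.54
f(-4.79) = 27.15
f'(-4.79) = -8.58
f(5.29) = 42.27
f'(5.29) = 11.58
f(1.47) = 12.63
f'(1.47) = 3.94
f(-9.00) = 81.00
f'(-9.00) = -17.00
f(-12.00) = 141.00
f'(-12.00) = -23.00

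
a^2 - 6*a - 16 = (a - 8)*(a + 2)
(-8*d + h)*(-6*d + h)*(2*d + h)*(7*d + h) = 672*d^4 + 236*d^3*h - 64*d^2*h^2 - 5*d*h^3 + h^4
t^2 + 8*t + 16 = (t + 4)^2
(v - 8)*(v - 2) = v^2 - 10*v + 16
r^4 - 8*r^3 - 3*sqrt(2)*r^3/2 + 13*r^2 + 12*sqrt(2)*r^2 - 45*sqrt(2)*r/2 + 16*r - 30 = (r - 5)*(r - 3)*(r - 2*sqrt(2))*(r + sqrt(2)/2)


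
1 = 1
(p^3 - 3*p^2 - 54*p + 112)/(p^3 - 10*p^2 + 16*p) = (p + 7)/p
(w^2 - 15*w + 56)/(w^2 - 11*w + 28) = (w - 8)/(w - 4)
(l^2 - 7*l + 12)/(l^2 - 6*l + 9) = (l - 4)/(l - 3)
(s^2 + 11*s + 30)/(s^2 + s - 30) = (s + 5)/(s - 5)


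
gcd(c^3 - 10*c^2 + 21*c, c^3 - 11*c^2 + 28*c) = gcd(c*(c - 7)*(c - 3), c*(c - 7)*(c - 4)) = c^2 - 7*c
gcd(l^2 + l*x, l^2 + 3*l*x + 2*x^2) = l + x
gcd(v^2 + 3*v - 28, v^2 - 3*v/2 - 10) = v - 4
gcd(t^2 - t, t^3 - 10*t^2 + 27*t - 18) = t - 1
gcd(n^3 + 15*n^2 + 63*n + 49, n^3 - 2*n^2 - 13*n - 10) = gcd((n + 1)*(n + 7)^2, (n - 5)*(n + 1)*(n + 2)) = n + 1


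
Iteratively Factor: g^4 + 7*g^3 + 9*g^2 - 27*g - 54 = (g + 3)*(g^3 + 4*g^2 - 3*g - 18) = (g + 3)^2*(g^2 + g - 6) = (g - 2)*(g + 3)^2*(g + 3)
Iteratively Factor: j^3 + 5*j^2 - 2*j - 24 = (j - 2)*(j^2 + 7*j + 12) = (j - 2)*(j + 3)*(j + 4)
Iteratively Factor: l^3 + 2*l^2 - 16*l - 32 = (l + 4)*(l^2 - 2*l - 8) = (l + 2)*(l + 4)*(l - 4)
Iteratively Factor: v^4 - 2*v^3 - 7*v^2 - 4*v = (v + 1)*(v^3 - 3*v^2 - 4*v) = v*(v + 1)*(v^2 - 3*v - 4) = v*(v + 1)^2*(v - 4)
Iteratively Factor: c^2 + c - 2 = (c - 1)*(c + 2)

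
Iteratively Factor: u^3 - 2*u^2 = (u)*(u^2 - 2*u) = u^2*(u - 2)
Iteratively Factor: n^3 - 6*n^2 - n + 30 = (n - 5)*(n^2 - n - 6) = (n - 5)*(n - 3)*(n + 2)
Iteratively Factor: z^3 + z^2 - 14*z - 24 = (z + 3)*(z^2 - 2*z - 8) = (z + 2)*(z + 3)*(z - 4)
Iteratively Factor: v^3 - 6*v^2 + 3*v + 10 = (v - 2)*(v^2 - 4*v - 5) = (v - 2)*(v + 1)*(v - 5)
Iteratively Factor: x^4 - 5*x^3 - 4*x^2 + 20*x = (x + 2)*(x^3 - 7*x^2 + 10*x) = (x - 5)*(x + 2)*(x^2 - 2*x) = (x - 5)*(x - 2)*(x + 2)*(x)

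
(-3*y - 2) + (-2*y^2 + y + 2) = -2*y^2 - 2*y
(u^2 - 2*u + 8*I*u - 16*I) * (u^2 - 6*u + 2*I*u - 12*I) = u^4 - 8*u^3 + 10*I*u^3 - 4*u^2 - 80*I*u^2 + 128*u + 120*I*u - 192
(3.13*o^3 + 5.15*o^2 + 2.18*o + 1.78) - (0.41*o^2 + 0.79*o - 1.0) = 3.13*o^3 + 4.74*o^2 + 1.39*o + 2.78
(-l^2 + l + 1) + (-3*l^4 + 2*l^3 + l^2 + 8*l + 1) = -3*l^4 + 2*l^3 + 9*l + 2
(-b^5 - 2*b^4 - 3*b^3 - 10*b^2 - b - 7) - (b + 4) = -b^5 - 2*b^4 - 3*b^3 - 10*b^2 - 2*b - 11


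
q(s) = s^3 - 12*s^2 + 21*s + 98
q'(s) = 3*s^2 - 24*s + 21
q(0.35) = 103.92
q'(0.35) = 12.97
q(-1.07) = 60.57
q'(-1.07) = 50.11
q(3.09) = 77.82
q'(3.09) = -24.52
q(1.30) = 107.22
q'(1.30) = -5.13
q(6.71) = 0.73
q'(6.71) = -4.97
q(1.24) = 107.50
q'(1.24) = -4.15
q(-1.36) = 44.73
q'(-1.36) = 59.19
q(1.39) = 106.69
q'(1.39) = -6.56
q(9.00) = 44.00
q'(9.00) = 48.00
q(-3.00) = -100.00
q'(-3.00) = 120.00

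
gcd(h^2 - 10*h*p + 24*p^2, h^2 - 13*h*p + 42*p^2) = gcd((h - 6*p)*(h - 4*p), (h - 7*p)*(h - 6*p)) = -h + 6*p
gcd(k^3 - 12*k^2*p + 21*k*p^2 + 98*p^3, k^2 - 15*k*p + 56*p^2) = -k + 7*p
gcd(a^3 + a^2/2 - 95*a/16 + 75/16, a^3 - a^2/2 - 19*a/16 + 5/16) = a - 5/4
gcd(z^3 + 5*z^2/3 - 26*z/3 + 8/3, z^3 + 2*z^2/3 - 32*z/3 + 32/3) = z^2 + 2*z - 8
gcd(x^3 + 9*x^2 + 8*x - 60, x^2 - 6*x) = 1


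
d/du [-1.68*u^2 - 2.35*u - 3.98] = -3.36*u - 2.35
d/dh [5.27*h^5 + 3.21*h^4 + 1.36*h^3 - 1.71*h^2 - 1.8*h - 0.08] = 26.35*h^4 + 12.84*h^3 + 4.08*h^2 - 3.42*h - 1.8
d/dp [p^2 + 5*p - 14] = 2*p + 5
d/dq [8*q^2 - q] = 16*q - 1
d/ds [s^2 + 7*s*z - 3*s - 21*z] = 2*s + 7*z - 3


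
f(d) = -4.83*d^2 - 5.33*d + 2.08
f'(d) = -9.66*d - 5.33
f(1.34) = -13.73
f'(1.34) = -18.27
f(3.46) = -74.18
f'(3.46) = -38.75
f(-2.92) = -23.54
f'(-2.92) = 22.88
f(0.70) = -4.02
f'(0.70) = -12.09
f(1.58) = -18.40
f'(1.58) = -20.59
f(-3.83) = -48.36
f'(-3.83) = 31.67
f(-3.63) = -42.22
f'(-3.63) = 29.74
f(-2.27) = -10.71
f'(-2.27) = 16.60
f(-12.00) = -629.48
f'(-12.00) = 110.59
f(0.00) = 2.08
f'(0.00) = -5.33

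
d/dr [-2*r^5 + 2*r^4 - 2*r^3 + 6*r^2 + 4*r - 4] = -10*r^4 + 8*r^3 - 6*r^2 + 12*r + 4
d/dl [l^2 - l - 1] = 2*l - 1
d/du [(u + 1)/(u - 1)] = -2/(u - 1)^2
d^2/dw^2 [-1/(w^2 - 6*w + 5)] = 2*(w^2 - 6*w - 4*(w - 3)^2 + 5)/(w^2 - 6*w + 5)^3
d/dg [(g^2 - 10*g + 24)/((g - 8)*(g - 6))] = -4/(g^2 - 16*g + 64)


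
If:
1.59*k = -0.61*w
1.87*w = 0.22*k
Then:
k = 0.00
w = 0.00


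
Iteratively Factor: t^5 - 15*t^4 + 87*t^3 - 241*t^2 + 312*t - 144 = (t - 4)*(t^4 - 11*t^3 + 43*t^2 - 69*t + 36) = (t - 4)*(t - 3)*(t^3 - 8*t^2 + 19*t - 12) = (t - 4)^2*(t - 3)*(t^2 - 4*t + 3) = (t - 4)^2*(t - 3)*(t - 1)*(t - 3)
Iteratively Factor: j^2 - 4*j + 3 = (j - 1)*(j - 3)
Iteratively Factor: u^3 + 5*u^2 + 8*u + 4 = (u + 2)*(u^2 + 3*u + 2) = (u + 2)^2*(u + 1)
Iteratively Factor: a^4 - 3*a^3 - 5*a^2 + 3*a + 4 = (a - 4)*(a^3 + a^2 - a - 1) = (a - 4)*(a + 1)*(a^2 - 1) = (a - 4)*(a - 1)*(a + 1)*(a + 1)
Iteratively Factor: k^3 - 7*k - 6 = (k - 3)*(k^2 + 3*k + 2) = (k - 3)*(k + 1)*(k + 2)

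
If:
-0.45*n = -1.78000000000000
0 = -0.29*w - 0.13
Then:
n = 3.96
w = -0.45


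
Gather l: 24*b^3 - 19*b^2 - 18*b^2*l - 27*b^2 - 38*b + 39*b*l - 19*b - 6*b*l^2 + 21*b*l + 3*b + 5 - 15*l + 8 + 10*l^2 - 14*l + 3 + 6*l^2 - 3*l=24*b^3 - 46*b^2 - 54*b + l^2*(16 - 6*b) + l*(-18*b^2 + 60*b - 32) + 16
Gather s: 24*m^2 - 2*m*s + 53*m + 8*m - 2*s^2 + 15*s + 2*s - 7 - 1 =24*m^2 + 61*m - 2*s^2 + s*(17 - 2*m) - 8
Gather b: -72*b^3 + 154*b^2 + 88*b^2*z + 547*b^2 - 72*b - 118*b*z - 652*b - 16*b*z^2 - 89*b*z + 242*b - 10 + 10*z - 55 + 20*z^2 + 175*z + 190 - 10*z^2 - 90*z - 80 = -72*b^3 + b^2*(88*z + 701) + b*(-16*z^2 - 207*z - 482) + 10*z^2 + 95*z + 45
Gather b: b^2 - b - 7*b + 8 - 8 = b^2 - 8*b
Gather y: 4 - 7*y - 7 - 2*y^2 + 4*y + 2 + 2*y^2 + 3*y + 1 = 0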